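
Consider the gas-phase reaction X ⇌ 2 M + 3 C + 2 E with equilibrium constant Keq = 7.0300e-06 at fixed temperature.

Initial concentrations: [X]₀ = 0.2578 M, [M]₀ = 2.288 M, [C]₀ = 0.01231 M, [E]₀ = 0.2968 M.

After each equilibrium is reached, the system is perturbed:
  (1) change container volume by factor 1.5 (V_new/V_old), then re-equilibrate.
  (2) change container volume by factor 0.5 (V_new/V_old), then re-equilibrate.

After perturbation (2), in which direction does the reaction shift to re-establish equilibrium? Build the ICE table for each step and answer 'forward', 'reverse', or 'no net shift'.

Direction: reverse

Q₀ = 3.3368e-06 vs Keq = 7.0300e-06 ⇒ Q<K, forward
Step 1:
                  X         M         C         E
  I          0.2578     2.288   0.01231    0.2968
  C        -0.00112  0.002239  0.003359  0.002239
  E          0.2567      2.29   0.01567     0.299
  solve Keq expr → x = 0.00112; check Q = 7.0300e-06
Then change container volume by factor 1.5 (V_new/V_old).
Step 2:
                  X         M         C         E
  I          0.1711     1.527   0.01045    0.1994
  C       -0.004059  0.008119   0.01218  0.008119
  E          0.1671     1.535   0.02262    0.2075
  solve Keq expr → x = 0.004059; check Q = 7.0300e-06
Then change container volume by factor 0.5 (V_new/V_old).
Step 3:
                  X         M         C         E
  I          0.3341      3.07   0.04525     0.415
  C         0.01111  -0.02222  -0.03333  -0.02222
  E          0.3452     3.048   0.01192    0.3927
  solve Keq expr → x = -0.01111; check Q = 7.0300e-06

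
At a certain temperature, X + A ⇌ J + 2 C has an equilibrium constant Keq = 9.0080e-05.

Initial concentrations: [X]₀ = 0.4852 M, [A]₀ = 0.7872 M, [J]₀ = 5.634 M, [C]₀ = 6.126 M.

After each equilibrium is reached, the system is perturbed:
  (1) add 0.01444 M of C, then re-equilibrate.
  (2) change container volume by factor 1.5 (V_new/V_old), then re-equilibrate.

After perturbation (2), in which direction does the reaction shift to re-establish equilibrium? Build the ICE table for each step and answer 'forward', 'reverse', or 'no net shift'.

Q₀ = 553.6 vs Keq = 9.0080e-05 ⇒ Q>K, reverse
Step 1:
                    X           A           J           C
  I            0.4852      0.7872       5.634       6.126
  C             3.052       3.052      -3.052      -6.104
  E             3.537       3.839       2.582     0.02177
  solve Keq expr → x = -3.052; check Q = 9.0080e-05
Then add 0.01444 M of C.
Step 2:
                    X           A           J           C
  I             3.537       3.839       2.582     0.03621
  C          0.007184    0.007184   -0.007184    -0.01437
  E             3.544       3.846       2.575     0.02184
  solve Keq expr → x = -0.007184; check Q = 9.0080e-05
Then change container volume by factor 1.5 (V_new/V_old).
Step 3:
                    X           A           J           C
  I             2.363       2.564       1.716     0.01456
  C         -0.001626   -0.001626    0.001626    0.003252
  E             2.361       2.563       1.718     0.01781
  solve Keq expr → x = 0.001626; check Q = 9.0080e-05

Direction: forward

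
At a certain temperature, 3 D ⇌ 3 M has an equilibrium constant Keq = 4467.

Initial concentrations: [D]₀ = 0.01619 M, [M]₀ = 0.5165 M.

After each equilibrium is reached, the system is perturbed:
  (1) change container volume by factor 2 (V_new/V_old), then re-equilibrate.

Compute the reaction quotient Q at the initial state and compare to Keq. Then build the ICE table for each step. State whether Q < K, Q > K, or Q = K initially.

Q₀ = 3.2469e+04 vs Keq = 4467 ⇒ Q>K, reverse
Step 1:
                    D           M
  Initial     0.01619      0.5165
  Change       0.0143     -0.0143
  Equil       0.03049      0.5022
  solve Keq expr → x = -0.004768; check Q = 4467
Then change container volume by factor 2 (V_new/V_old).
Step 2:
                    D           M
  Initial     0.01525      0.2511
  Change            0           0
  Equil       0.01525      0.2511
  solve Keq expr → x = 0; check Q = 4467

Q₀ = 3.2469e+04; Q > K (proceeds reverse)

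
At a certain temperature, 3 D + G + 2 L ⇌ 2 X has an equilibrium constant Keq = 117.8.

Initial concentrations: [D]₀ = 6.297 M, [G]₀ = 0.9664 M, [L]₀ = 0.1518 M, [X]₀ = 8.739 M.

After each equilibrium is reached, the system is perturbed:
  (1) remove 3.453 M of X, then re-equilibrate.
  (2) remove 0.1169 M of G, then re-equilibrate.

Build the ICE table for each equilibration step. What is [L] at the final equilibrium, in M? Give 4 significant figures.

[L]_eq = 0.03689 M

Q₀ = 13.73 vs Keq = 117.8 ⇒ Q<K, forward
Step 1:
                  D         G         L         X
  I           6.297    0.9664    0.1518     8.739
  C         -0.1442  -0.04807  -0.09614   0.09614
  E           6.153    0.9183   0.05566     8.835
  solve Keq expr → x = 0.04807; check Q = 117.8
Then remove 3.453 M of X.
Step 2:
                  D         G         L         X
  I           6.153    0.9183   0.05566     5.382
  C        -0.03173  -0.01058  -0.02116   0.02116
  E           6.121    0.9078    0.0345     5.403
  solve Keq expr → x = 0.01058; check Q = 117.8
Then remove 0.1169 M of G.
Step 3:
                  D         G         L         X
  I           6.121    0.7909    0.0345     5.403
  C        0.003579  0.001193  0.002386 -0.002386
  E           6.125     0.792   0.03689     5.401
  solve Keq expr → x = -0.001193; check Q = 117.8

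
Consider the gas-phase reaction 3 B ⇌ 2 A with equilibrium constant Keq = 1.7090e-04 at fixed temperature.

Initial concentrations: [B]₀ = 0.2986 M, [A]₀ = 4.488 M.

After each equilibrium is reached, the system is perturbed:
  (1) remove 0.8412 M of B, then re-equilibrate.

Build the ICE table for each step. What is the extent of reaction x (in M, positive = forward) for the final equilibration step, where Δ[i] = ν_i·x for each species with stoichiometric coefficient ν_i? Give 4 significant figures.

Q₀ = 756.5 vs Keq = 1.7090e-04 ⇒ Q>K, reverse
Step 1:
                    B           A
  Initial      0.2986       4.488
  Change        6.393      -4.262
  Equil         6.691      0.2263
  solve Keq expr → x = -2.131; check Q = 1.7090e-04
Then remove 0.8412 M of B.
Step 2:
                    B           A
  Initial        5.85      0.2263
  Change      0.05782    -0.03855
  Equil         5.908      0.1877
  solve Keq expr → x = -0.01927; check Q = 1.7090e-04

x = -0.01927 M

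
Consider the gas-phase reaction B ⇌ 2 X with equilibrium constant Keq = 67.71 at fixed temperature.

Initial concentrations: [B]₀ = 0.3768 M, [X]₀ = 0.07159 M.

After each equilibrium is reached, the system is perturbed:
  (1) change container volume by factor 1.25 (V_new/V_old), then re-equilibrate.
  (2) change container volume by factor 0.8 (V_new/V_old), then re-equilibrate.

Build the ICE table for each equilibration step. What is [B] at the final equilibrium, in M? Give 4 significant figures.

[B]_eq = 0.009594 M

Q₀ = 0.0136 vs Keq = 67.71 ⇒ Q<K, forward
Step 1:
                  B         X
  Initial    0.3768   0.07159
  Change    -0.3672    0.7344
  Equil    0.009594     0.806
  solve Keq expr → x = 0.3672; check Q = 67.71
Then change container volume by factor 1.25 (V_new/V_old).
Step 2:
                  B         X
  Initial  0.007676    0.6448
  Change  -0.001479  0.002957
  Equil    0.006197    0.6478
  solve Keq expr → x = 0.001479; check Q = 67.71
Then change container volume by factor 0.8 (V_new/V_old).
Step 3:
                  B         X
  Initial  0.007746    0.8097
  Change   0.001848 -0.003697
  Equil    0.009594     0.806
  solve Keq expr → x = -0.001848; check Q = 67.71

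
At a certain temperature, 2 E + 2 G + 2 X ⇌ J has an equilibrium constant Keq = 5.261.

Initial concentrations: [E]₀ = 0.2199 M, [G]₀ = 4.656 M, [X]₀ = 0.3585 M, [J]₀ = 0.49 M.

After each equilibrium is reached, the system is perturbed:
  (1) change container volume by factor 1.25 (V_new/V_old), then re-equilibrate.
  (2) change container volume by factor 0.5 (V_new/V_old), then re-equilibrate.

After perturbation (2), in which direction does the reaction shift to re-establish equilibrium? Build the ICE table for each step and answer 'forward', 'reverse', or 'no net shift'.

Direction: forward

Q₀ = 3.637 vs Keq = 5.261 ⇒ Q<K, forward
Step 1:
                    E           G           X           J
  Initial      0.2199       4.656      0.3585        0.49
  Change       -0.022      -0.022      -0.022       0.011
  Equil        0.1979       4.634      0.3365       0.501
  solve Keq expr → x = 0.011; check Q = 5.261
Then change container volume by factor 1.25 (V_new/V_old).
Step 2:
                    E           G           X           J
  Initial      0.1583       3.707      0.2692      0.4008
  Change      0.05771     0.05771     0.05771    -0.02886
  Equil         0.216       3.765      0.3269      0.3719
  solve Keq expr → x = -0.02886; check Q = 5.261
Then change container volume by factor 0.5 (V_new/V_old).
Step 3:
                    E           G           X           J
  Initial      0.4321        7.53      0.6538      0.7439
  Change      -0.2806     -0.2806     -0.2806      0.1403
  Equil        0.1515       7.249      0.3733      0.8842
  solve Keq expr → x = 0.1403; check Q = 5.261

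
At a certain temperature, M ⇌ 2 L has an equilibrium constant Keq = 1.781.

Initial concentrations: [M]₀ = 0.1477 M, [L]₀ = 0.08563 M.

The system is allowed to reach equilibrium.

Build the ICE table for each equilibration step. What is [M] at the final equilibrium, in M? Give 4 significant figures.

[M]_eq = 0.04655 M

Q₀ = 0.04964 vs Keq = 1.781 ⇒ Q<K, forward
Step 1:
                   M          L
  init        0.1477    0.08563
  Δ          -0.1012     0.2023
  eq         0.04655     0.2879
  solve Keq expr → x = 0.1012; check Q = 1.781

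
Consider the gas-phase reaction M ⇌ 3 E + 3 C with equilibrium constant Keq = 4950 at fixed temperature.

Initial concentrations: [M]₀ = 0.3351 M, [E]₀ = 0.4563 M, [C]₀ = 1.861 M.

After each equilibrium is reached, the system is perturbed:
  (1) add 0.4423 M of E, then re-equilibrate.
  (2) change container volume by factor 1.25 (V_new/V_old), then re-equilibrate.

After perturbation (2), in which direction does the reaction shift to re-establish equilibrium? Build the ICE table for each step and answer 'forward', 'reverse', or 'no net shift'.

Q₀ = 1.827 vs Keq = 4950 ⇒ Q<K, forward
Step 1:
                  M         E         C
  Initial    0.3351    0.4563     1.861
  Change     -0.322    0.9659    0.9659
  Equil     0.01313     1.422     2.827
  solve Keq expr → x = 0.322; check Q = 4950
Then add 0.4423 M of E.
Step 2:
                  M         E         C
  Initial   0.01313     1.865     2.827
  Change    0.01341  -0.04024  -0.04024
  Equil     0.02654     1.824     2.787
  solve Keq expr → x = -0.01341; check Q = 4950
Then change container volume by factor 1.25 (V_new/V_old).
Step 3:
                  M         E         C
  Initial   0.02123     1.459     2.229
  Change   -0.01328   0.03984   0.03984
  Equil    0.007955     1.499     2.269
  solve Keq expr → x = 0.01328; check Q = 4950

Direction: forward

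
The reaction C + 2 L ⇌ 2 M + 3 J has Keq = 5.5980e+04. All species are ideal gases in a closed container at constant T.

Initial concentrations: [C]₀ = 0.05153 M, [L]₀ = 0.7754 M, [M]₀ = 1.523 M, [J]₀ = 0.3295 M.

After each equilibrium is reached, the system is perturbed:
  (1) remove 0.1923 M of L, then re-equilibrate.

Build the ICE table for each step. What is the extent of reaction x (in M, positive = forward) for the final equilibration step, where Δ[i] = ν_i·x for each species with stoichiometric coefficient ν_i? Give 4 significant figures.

Q₀ = 2.678 vs Keq = 5.5980e+04 ⇒ Q<K, forward
Step 1:
                    C           L           M           J
  I           0.05153      0.7754       1.523      0.3295
  C          -0.05152      -0.103       0.103      0.1546
  E        1.1850e-05      0.6724       1.626      0.4841
  solve Keq expr → x = 0.05152; check Q = 5.5980e+04
Then remove 0.1923 M of L.
Step 2:
                    C           L           M           J
  I        1.1850e-05      0.4801       1.626      0.4841
  C        1.1387e-05  2.2774e-05 -2.2774e-05 -3.4160e-05
  E        2.3236e-05      0.4801       1.626       0.484
  solve Keq expr → x = -1.1387e-05; check Q = 5.5980e+04

x = -1.1387e-05 M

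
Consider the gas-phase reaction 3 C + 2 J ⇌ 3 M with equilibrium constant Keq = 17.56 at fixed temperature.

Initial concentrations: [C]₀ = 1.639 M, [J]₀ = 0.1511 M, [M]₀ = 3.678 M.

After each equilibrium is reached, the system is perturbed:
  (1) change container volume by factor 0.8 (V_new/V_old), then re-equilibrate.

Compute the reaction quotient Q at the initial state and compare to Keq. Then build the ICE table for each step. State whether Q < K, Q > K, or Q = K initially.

Q₀ = 495; Q > K (proceeds reverse)

Q₀ = 495 vs Keq = 17.56 ⇒ Q>K, reverse
Step 1:
                  C         J         M
  I           1.639    0.1511     3.678
  C           0.456     0.304    -0.456
  E           2.095    0.4551     3.222
  solve Keq expr → x = -0.152; check Q = 17.56
Then change container volume by factor 0.8 (V_new/V_old).
Step 2:
                  C         J         M
  I           2.619    0.5689     4.027
  C         -0.1014  -0.06763    0.1014
  E           2.517    0.5013     4.129
  solve Keq expr → x = 0.03382; check Q = 17.56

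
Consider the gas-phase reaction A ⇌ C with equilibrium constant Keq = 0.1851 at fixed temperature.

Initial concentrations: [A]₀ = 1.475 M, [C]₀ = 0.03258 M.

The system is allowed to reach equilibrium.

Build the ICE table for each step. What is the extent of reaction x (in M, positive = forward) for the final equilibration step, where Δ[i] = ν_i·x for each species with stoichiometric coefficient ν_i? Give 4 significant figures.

Q₀ = 0.02209 vs Keq = 0.1851 ⇒ Q<K, forward
Step 1:
                  A         C
  Initial     1.475   0.03258
  Change    -0.2029    0.2029
  Equil       1.272    0.2355
  solve Keq expr → x = 0.2029; check Q = 0.1851

x = 0.2029 M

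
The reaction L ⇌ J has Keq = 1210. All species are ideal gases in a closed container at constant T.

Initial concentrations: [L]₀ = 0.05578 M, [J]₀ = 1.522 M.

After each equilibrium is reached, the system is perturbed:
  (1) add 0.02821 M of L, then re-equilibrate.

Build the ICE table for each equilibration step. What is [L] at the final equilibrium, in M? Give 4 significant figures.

Q₀ = 27.29 vs Keq = 1210 ⇒ Q<K, forward
Step 1:
                  L         J
  init      0.05578     1.522
  Δ        -0.05448   0.05448
  eq       0.001303     1.576
  solve Keq expr → x = 0.05448; check Q = 1210
Then add 0.02821 M of L.
Step 2:
                  L         J
  init      0.02951     1.576
  Δ        -0.02819   0.02819
  eq       0.001326     1.605
  solve Keq expr → x = 0.02819; check Q = 1210

[L]_eq = 0.001326 M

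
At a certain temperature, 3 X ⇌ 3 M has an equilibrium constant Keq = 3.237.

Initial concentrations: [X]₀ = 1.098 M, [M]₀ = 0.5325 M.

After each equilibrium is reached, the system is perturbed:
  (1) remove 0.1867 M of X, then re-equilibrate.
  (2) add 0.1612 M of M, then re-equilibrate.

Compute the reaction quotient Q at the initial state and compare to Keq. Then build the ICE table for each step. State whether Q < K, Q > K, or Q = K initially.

Q₀ = 0.1141; Q < K (proceeds forward)

Q₀ = 0.1141 vs Keq = 3.237 ⇒ Q<K, forward
Step 1:
                   X          M
  I            1.098     0.5325
  C          -0.4403     0.4403
  E           0.6577     0.9728
  solve Keq expr → x = 0.1468; check Q = 3.237
Then remove 0.1867 M of X.
Step 2:
                   X          M
  I            0.471     0.9728
  C           0.1114    -0.1114
  E           0.5823     0.8615
  solve Keq expr → x = -0.03713; check Q = 3.237
Then add 0.1612 M of M.
Step 3:
                   X          M
  I           0.5823      1.023
  C          0.06502   -0.06502
  E           0.6474     0.9576
  solve Keq expr → x = -0.02167; check Q = 3.237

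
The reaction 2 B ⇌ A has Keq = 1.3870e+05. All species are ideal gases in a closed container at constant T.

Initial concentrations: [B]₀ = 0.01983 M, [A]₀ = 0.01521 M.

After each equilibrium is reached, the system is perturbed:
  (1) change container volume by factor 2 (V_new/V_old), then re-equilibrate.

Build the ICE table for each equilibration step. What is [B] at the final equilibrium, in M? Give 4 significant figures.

Q₀ = 38.68 vs Keq = 1.3870e+05 ⇒ Q<K, forward
Step 1:
                  B         A
  I         0.01983   0.01521
  C        -0.01941  0.009703
  E       4.2381e-04   0.02491
  solve Keq expr → x = 0.009703; check Q = 1.3870e+05
Then change container volume by factor 2 (V_new/V_old).
Step 2:
                  B         A
  I       2.1191e-04   0.01246
  C       8.7250e-05 -4.3625e-05
  E       2.9916e-04   0.01241
  solve Keq expr → x = -4.3625e-05; check Q = 1.3870e+05

[B]_eq = 2.9916e-04 M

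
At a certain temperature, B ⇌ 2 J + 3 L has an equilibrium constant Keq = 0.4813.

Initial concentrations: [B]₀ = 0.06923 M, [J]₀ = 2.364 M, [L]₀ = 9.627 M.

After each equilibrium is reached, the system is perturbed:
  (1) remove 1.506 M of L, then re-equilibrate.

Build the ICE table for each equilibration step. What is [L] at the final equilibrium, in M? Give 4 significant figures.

Q₀ = 7.2023e+04 vs Keq = 0.4813 ⇒ Q>K, reverse
Step 1:
                  B         J         L
  init      0.06923     2.364     9.627
  Δ           1.157    -2.314    -3.471
  eq          1.226   0.05029     6.156
  solve Keq expr → x = -1.157; check Q = 0.4813
Then remove 1.506 M of L.
Step 2:
                  B         J         L
  init        1.226   0.05029      4.65
  Δ         -0.0125   0.02501   0.03751
  eq          1.214    0.0753     4.688
  solve Keq expr → x = 0.0125; check Q = 0.4813

[L]_eq = 4.688 M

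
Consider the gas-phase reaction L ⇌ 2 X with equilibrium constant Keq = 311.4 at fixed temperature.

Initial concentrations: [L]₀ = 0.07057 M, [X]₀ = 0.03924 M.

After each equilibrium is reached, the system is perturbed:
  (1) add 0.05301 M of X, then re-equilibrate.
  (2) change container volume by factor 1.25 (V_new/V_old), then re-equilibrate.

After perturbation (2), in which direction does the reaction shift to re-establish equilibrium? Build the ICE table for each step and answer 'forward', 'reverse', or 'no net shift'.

Direction: forward

Q₀ = 0.02182 vs Keq = 311.4 ⇒ Q<K, forward
Step 1:
                  L         X
  I         0.07057   0.03924
  C        -0.07047    0.1409
  E       1.0424e-04    0.1802
  solve Keq expr → x = 0.07047; check Q = 311.4
Then add 0.05301 M of X.
Step 2:
                  L         X
  I       1.0424e-04    0.2332
  C       7.0156e-05 -1.4031e-04
  E       1.7440e-04     0.233
  solve Keq expr → x = -7.0156e-05; check Q = 311.4
Then change container volume by factor 1.25 (V_new/V_old).
Step 3:
                  L         X
  I       1.3952e-04    0.1864
  C       -2.7837e-05 5.5675e-05
  E       1.1168e-04    0.1865
  solve Keq expr → x = 2.7837e-05; check Q = 311.4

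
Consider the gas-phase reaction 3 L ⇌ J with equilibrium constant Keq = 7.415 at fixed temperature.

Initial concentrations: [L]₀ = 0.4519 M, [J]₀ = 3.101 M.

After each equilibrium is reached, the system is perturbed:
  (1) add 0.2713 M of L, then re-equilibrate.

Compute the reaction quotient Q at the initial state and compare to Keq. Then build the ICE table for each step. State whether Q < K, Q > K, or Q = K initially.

Q₀ = 33.6 vs Keq = 7.415 ⇒ Q>K, reverse
Step 1:
                    L           J
  I            0.4519       3.101
  C            0.2881    -0.09604
  E              0.74       3.005
  solve Keq expr → x = -0.09604; check Q = 7.415
Then add 0.2713 M of L.
Step 2:
                    L           J
  I             1.011       3.005
  C           -0.2641     0.08805
  E            0.7472       3.093
  solve Keq expr → x = 0.08805; check Q = 7.415

Q₀ = 33.6; Q > K (proceeds reverse)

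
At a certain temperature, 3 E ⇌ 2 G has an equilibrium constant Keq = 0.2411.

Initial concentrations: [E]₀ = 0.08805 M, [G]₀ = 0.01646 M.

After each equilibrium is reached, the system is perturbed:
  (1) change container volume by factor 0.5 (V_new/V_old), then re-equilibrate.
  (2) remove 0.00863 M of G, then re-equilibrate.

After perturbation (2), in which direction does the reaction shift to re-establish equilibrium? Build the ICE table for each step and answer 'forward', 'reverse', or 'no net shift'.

Direction: forward

Q₀ = 0.3969 vs Keq = 0.2411 ⇒ Q>K, reverse
Step 1:
                   E          G
  Initial    0.08805    0.01646
  Change     0.00409  -0.002727
  Equil      0.09214    0.01373
  solve Keq expr → x = -0.001363; check Q = 0.2411
Then change container volume by factor 0.5 (V_new/V_old).
Step 2:
                   E          G
  Initial     0.1843    0.02747
  Change    -0.01164   0.007757
  Equil       0.1726    0.03522
  solve Keq expr → x = 0.003878; check Q = 0.2411
Then remove 0.00863 M of G.
Step 3:
                   E          G
  Initial     0.1726    0.02659
  Change   -0.008909   0.005939
  Equil       0.1637    0.03253
  solve Keq expr → x = 0.00297; check Q = 0.2411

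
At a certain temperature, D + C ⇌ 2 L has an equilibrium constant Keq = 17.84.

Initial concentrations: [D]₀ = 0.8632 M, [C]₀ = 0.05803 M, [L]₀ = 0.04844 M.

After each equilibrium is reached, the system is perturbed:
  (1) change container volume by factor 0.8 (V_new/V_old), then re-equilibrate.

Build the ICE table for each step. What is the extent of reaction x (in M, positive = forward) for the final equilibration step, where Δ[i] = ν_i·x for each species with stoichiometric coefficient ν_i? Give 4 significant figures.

Q₀ = 0.04684 vs Keq = 17.84 ⇒ Q<K, forward
Step 1:
                  D         C         L
  init       0.8632   0.05803   0.04844
  Δ        -0.05623  -0.05623    0.1125
  eq          0.807  0.001798    0.1609
  solve Keq expr → x = 0.05623; check Q = 17.84
Then change container volume by factor 0.8 (V_new/V_old).
Step 2:
                  D         C         L
  init        1.009  0.002248    0.2011
  Δ               0         0         0
  eq          1.009  0.002248    0.2011
  solve Keq expr → x = 0; check Q = 17.84

x = 0 M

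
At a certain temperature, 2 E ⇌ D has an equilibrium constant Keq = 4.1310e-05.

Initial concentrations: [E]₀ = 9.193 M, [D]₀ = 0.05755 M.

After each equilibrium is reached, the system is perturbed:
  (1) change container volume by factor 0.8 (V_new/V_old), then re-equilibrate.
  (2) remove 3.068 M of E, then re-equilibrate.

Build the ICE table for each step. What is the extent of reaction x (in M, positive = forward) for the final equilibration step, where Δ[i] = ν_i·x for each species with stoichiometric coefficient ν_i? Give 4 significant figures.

Q₀ = 6.8097e-04 vs Keq = 4.1310e-05 ⇒ Q>K, reverse
Step 1:
                  E         D
  init        9.193   0.05755
  Δ           0.108  -0.05398
  eq          9.301  0.003574
  solve Keq expr → x = -0.05398; check Q = 4.1310e-05
Then change container volume by factor 0.8 (V_new/V_old).
Step 2:
                  E         D
  init        11.63  0.004467
  Δ       -0.002229  0.001115
  eq          11.62  0.005582
  solve Keq expr → x = 0.001115; check Q = 4.1310e-05
Then remove 3.068 M of E.
Step 3:
                  E         D
  init        8.556  0.005582
  Δ        0.005108 -0.002554
  eq          8.561  0.003028
  solve Keq expr → x = -0.002554; check Q = 4.1310e-05

x = -0.002554 M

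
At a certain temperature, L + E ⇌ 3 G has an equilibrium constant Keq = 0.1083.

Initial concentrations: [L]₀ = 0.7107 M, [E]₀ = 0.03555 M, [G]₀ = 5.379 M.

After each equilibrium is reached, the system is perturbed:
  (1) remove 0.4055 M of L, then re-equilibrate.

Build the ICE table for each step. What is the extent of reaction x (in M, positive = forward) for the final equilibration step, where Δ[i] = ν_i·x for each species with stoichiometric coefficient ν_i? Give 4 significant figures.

x = -0.01424 M

Q₀ = 6160 vs Keq = 0.1083 ⇒ Q>K, reverse
Step 1:
                   L          E          G
  I           0.7107    0.03555      5.379
  C             1.55       1.55      -4.65
  E            2.261      1.585     0.7294
  solve Keq expr → x = -1.55; check Q = 0.1083
Then remove 0.4055 M of L.
Step 2:
                   L          E          G
  I            1.855      1.585     0.7294
  C          0.01424    0.01424   -0.04273
  E            1.869        1.6     0.6867
  solve Keq expr → x = -0.01424; check Q = 0.1083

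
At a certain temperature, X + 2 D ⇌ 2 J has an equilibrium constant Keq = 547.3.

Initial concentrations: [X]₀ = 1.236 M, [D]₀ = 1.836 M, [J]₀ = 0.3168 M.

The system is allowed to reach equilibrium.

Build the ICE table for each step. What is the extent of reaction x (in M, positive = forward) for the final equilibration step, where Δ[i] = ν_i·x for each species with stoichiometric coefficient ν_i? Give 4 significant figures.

Q₀ = 0.02409 vs Keq = 547.3 ⇒ Q<K, forward
Step 1:
                  X         D         J
  init        1.236     1.836    0.3168
  Δ         -0.8488    -1.698     1.698
  eq         0.3872    0.1384     2.014
  solve Keq expr → x = 0.8488; check Q = 547.3

x = 0.8488 M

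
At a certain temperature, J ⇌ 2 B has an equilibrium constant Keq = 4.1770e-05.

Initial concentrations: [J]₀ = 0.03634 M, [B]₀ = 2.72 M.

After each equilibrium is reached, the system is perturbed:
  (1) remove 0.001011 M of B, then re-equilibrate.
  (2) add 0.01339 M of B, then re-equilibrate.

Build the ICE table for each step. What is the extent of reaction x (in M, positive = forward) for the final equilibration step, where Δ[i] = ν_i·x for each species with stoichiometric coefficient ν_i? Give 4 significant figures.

x = -0.006686 M

Q₀ = 203.6 vs Keq = 4.1770e-05 ⇒ Q>K, reverse
Step 1:
                  J         B
  init      0.03634      2.72
  Δ           1.356    -2.712
  eq          1.393  0.007627
  solve Keq expr → x = -1.356; check Q = 4.1770e-05
Then remove 0.001011 M of B.
Step 2:
                  J         B
  init        1.393  0.006616
  Δ       -5.0481e-04   0.00101
  eq          1.392  0.007625
  solve Keq expr → x = 5.0481e-04; check Q = 4.1770e-05
Then add 0.01339 M of B.
Step 3:
                  J         B
  init        1.392   0.02102
  Δ        0.006686  -0.01337
  eq          1.399  0.007644
  solve Keq expr → x = -0.006686; check Q = 4.1770e-05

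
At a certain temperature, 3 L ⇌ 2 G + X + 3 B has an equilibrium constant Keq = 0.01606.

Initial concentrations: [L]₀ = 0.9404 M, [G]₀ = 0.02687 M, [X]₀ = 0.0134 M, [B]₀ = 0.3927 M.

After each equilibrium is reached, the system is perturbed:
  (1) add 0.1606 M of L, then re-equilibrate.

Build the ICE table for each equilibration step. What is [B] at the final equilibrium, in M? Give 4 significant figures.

Q₀ = 7.0451e-07 vs Keq = 0.01606 ⇒ Q<K, forward
Step 1:
                  L         G         X         B
  init       0.9404   0.02687    0.0134    0.3927
  Δ         -0.3448    0.2299    0.1149    0.3448
  eq         0.5956    0.2567    0.1283    0.7375
  solve Keq expr → x = 0.1149; check Q = 0.01606
Then add 0.1606 M of L.
Step 2:
                  L         G         X         B
  init       0.7562    0.2567    0.1283    0.7375
  Δ        -0.04653   0.03102   0.01551   0.04653
  eq         0.7097    0.2878    0.1438     0.784
  solve Keq expr → x = 0.01551; check Q = 0.01606

[B]_eq = 0.784 M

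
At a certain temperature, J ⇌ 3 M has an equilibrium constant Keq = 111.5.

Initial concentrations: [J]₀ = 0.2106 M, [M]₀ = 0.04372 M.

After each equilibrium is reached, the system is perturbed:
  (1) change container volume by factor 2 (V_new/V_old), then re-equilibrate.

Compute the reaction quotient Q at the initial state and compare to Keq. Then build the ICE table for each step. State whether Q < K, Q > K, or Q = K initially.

Q₀ = 3.9681e-04; Q < K (proceeds forward)

Q₀ = 3.9681e-04 vs Keq = 111.5 ⇒ Q<K, forward
Step 1:
                   J          M
  I           0.2106    0.04372
  C          -0.2079     0.6238
  E         0.002668     0.6675
  solve Keq expr → x = 0.2079; check Q = 111.5
Then change container volume by factor 2 (V_new/V_old).
Step 2:
                   J          M
  I         0.001334     0.3338
  C       -9.9134e-04   0.002974
  E       3.4244e-04     0.3367
  solve Keq expr → x = 9.9134e-04; check Q = 111.5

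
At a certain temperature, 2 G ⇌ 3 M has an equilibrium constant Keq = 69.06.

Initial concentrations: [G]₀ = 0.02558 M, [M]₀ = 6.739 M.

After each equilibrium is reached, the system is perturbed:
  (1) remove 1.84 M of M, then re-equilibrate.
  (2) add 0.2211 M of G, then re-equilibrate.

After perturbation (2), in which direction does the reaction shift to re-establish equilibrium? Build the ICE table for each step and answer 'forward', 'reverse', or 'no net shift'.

Q₀ = 4.6772e+05 vs Keq = 69.06 ⇒ Q>K, reverse
Step 1:
                    G           M
  Initial     0.02558       6.739
  Change         1.26      -1.889
  Equil         1.285        4.85
  solve Keq expr → x = -0.6298; check Q = 69.06
Then remove 1.84 M of M.
Step 2:
                    G           M
  Initial       1.285        3.01
  Change      -0.4395      0.6592
  Equil        0.8456       3.669
  solve Keq expr → x = 0.2197; check Q = 69.06
Then add 0.2211 M of G.
Step 3:
                    G           M
  Initial       1.067       3.669
  Change      -0.1449      0.2173
  Equil        0.9219       3.886
  solve Keq expr → x = 0.07243; check Q = 69.06

Direction: forward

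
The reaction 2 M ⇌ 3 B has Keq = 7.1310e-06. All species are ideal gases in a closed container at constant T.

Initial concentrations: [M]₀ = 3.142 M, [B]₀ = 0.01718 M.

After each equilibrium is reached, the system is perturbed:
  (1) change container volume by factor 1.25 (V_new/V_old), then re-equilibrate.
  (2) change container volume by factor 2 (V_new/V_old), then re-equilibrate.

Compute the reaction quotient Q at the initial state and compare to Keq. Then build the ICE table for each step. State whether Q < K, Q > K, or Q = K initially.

Q₀ = 5.1364e-07 vs Keq = 7.1310e-06 ⇒ Q<K, forward
Step 1:
                   M          B
  I            3.142    0.01718
  C         -0.01598    0.02397
  E            3.126    0.04115
  solve Keq expr → x = 0.00799; check Q = 7.1310e-06
Then change container volume by factor 1.25 (V_new/V_old).
Step 2:
                   M          B
  I            2.501    0.03292
  C        -0.001684   0.002526
  E            2.499    0.03545
  solve Keq expr → x = 8.4204e-04; check Q = 7.1310e-06
Then change container volume by factor 2 (V_new/V_old).
Step 3:
                   M          B
  I             1.25    0.01772
  C        -0.003047    0.00457
  E            1.247    0.02229
  solve Keq expr → x = 0.001523; check Q = 7.1310e-06

Q₀ = 5.1364e-07; Q < K (proceeds forward)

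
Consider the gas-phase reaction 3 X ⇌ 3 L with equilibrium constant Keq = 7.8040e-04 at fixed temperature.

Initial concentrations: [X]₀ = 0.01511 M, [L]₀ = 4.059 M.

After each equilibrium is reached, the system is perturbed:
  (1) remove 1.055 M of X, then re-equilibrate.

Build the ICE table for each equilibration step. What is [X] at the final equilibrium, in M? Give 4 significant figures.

[X]_eq = 2.765 M

Q₀ = 1.9385e+07 vs Keq = 7.8040e-04 ⇒ Q>K, reverse
Step 1:
                    X           L
  I           0.01511       4.059
  C             3.716      -3.716
  E             3.731      0.3435
  solve Keq expr → x = -1.239; check Q = 7.8040e-04
Then remove 1.055 M of X.
Step 2:
                    X           L
  I             2.676      0.3435
  C           0.08894    -0.08894
  E             2.765      0.2545
  solve Keq expr → x = -0.02965; check Q = 7.8040e-04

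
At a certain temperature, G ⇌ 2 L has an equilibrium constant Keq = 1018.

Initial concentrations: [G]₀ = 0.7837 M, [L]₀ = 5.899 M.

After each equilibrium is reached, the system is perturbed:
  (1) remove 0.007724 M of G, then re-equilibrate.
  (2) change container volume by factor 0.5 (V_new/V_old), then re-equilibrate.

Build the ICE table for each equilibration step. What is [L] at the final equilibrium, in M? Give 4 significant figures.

Q₀ = 44.4 vs Keq = 1018 ⇒ Q<K, forward
Step 1:
                    G           L
  Initial      0.7837       5.899
  Change      -0.7305       1.461
  Equil       0.05321        7.36
  solve Keq expr → x = 0.7305; check Q = 1018
Then remove 0.007724 M of G.
Step 2:
                    G           L
  Initial     0.04549        7.36
  Change     0.007507    -0.01501
  Equil       0.05299       7.345
  solve Keq expr → x = -0.007507; check Q = 1018
Then change container volume by factor 0.5 (V_new/V_old).
Step 3:
                    G           L
  Initial       0.106       14.69
  Change       0.1002     -0.2005
  Equil        0.2062       14.49
  solve Keq expr → x = -0.1002; check Q = 1018

[L]_eq = 14.49 M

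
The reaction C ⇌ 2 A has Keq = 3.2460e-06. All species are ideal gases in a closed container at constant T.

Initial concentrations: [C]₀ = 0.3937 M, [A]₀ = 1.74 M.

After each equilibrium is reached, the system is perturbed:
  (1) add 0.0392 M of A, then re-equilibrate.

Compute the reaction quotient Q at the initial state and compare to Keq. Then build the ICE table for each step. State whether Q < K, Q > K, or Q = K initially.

Q₀ = 7.69; Q > K (proceeds reverse)

Q₀ = 7.69 vs Keq = 3.2460e-06 ⇒ Q>K, reverse
Step 1:
                   C          A
  I           0.3937       1.74
  C            0.869     -1.738
  E            1.263   0.002025
  solve Keq expr → x = -0.869; check Q = 3.2460e-06
Then add 0.0392 M of A.
Step 2:
                   C          A
  I            1.263    0.04122
  C          0.01959   -0.03918
  E            1.282    0.00204
  solve Keq expr → x = -0.01959; check Q = 3.2460e-06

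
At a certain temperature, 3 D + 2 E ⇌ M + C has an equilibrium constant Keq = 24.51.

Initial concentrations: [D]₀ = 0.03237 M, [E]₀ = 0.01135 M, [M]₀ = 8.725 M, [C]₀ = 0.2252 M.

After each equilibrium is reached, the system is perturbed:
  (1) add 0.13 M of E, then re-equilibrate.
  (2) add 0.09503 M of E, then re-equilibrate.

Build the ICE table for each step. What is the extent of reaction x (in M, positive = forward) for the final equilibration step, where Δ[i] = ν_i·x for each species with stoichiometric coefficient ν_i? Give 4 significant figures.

x = 0.009684 M

Q₀ = 4.4969e+08 vs Keq = 24.51 ⇒ Q>K, reverse
Step 1:
                   D          E          M          C
  I          0.03237    0.01135      8.725     0.2252
  C           0.5086      0.339    -0.1695    -0.1695
  E           0.5409     0.3504      8.555    0.05568
  solve Keq expr → x = -0.1695; check Q = 24.51
Then add 0.13 M of E.
Step 2:
                   D          E          M          C
  I           0.5409     0.4804      8.555    0.05568
  C         -0.04509   -0.03006    0.01503    0.01503
  E           0.4958     0.4503      8.571    0.07071
  solve Keq expr → x = 0.01503; check Q = 24.51
Then add 0.09503 M of E.
Step 3:
                   D          E          M          C
  I           0.4958     0.5454      8.571    0.07071
  C         -0.02905   -0.01937   0.009684   0.009684
  E           0.4668      0.526       8.58    0.08039
  solve Keq expr → x = 0.009684; check Q = 24.51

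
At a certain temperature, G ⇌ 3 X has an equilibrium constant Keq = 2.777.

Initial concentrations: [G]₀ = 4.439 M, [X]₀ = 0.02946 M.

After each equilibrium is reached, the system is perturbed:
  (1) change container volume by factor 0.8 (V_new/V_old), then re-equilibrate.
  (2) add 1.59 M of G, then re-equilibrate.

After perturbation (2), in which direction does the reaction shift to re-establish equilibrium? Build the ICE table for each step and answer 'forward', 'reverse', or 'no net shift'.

Direction: forward

Q₀ = 5.7599e-06 vs Keq = 2.777 ⇒ Q<K, forward
Step 1:
                    G           X
  I             4.439     0.02946
  C           -0.7163       2.149
  E             3.723       2.178
  solve Keq expr → x = 0.7163; check Q = 2.777
Then change container volume by factor 0.8 (V_new/V_old).
Step 2:
                    G           X
  I             4.653       2.723
  C            0.1189     -0.3566
  E             4.772       2.366
  solve Keq expr → x = -0.1189; check Q = 2.777
Then add 1.59 M of G.
Step 3:
                    G           X
  I             6.362       2.366
  C          -0.07589      0.2277
  E             6.286       2.594
  solve Keq expr → x = 0.07589; check Q = 2.777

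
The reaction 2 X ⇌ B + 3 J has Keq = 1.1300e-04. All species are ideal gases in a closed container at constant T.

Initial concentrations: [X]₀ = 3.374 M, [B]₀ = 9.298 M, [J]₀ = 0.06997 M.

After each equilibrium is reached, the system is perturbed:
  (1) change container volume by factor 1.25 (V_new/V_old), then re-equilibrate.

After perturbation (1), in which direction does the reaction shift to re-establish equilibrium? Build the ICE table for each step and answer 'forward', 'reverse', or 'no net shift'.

Direction: forward

Q₀ = 2.7979e-04 vs Keq = 1.1300e-04 ⇒ Q>K, reverse
Step 1:
                  X         B         J
  I           3.374     9.298   0.06997
  C         0.01208 -0.006038  -0.01812
  E           3.386     9.292   0.05185
  solve Keq expr → x = -0.006038; check Q = 1.1300e-04
Then change container volume by factor 1.25 (V_new/V_old).
Step 2:
                  X         B         J
  I           2.709     7.434   0.04148
  C       -0.004398  0.002199  0.006597
  E           2.704     7.436   0.04808
  solve Keq expr → x = 0.002199; check Q = 1.1300e-04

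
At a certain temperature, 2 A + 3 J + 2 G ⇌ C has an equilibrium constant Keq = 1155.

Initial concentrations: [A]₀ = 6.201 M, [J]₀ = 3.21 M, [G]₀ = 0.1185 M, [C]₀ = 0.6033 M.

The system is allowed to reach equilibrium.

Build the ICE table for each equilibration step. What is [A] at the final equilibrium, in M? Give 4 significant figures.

Q₀ = 0.03378 vs Keq = 1155 ⇒ Q<K, forward
Step 1:
                    A           J           G           C
  init          6.201        3.21      0.1185      0.6033
  Δ           -0.1178     -0.1766     -0.1178     0.05888
  eq            6.083       3.033  7.4503e-04      0.6622
  solve Keq expr → x = 0.05888; check Q = 1155

[A]_eq = 6.083 M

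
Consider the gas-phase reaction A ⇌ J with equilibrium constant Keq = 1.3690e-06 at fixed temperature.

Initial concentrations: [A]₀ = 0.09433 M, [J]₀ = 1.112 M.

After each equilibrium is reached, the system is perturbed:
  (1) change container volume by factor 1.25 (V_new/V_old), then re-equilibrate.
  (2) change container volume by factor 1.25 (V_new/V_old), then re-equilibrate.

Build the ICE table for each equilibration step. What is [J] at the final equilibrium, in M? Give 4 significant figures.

[J]_eq = 1.0569e-06 M

Q₀ = 11.79 vs Keq = 1.3690e-06 ⇒ Q>K, reverse
Step 1:
                    A           J
  I           0.09433       1.112
  C             1.112      -1.112
  E             1.206  1.6515e-06
  solve Keq expr → x = -1.112; check Q = 1.3690e-06
Then change container volume by factor 1.25 (V_new/V_old).
Step 2:
                    A           J
  I            0.9651  1.3212e-06
  C                 0           0
  E            0.9651  1.3212e-06
  solve Keq expr → x = 0; check Q = 1.3690e-06
Then change container volume by factor 1.25 (V_new/V_old).
Step 3:
                    A           J
  I            0.7721  1.0569e-06
  C                 0           0
  E            0.7721  1.0569e-06
  solve Keq expr → x = 0; check Q = 1.3690e-06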